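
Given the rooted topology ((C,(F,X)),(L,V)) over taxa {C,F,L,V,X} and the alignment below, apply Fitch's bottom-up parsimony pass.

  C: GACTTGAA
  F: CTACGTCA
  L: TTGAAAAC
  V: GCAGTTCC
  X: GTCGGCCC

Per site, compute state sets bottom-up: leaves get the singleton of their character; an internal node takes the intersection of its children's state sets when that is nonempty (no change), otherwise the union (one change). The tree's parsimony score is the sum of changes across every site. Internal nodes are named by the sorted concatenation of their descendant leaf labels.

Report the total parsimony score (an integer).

19

[col 0] FX: children F:{C}, X:{G} ∪→ {C,G}; cost 1
[col 0] CFX: children C:{G}, FX:{C,G} ∩→ {G}; cost 0
[col 0] LV: children L:{T}, V:{G} ∪→ {G,T}; cost 1
[col 0] CFLVX: children CFX:{G}, LV:{G,T} ∩→ {G}; cost 0
[col 1] FX: children F:{T}, X:{T} ∩→ {T}; cost 0
[col 1] CFX: children C:{A}, FX:{T} ∪→ {A,T}; cost 1
[col 1] LV: children L:{T}, V:{C} ∪→ {C,T}; cost 1
[col 1] CFLVX: children CFX:{A,T}, LV:{C,T} ∩→ {T}; cost 0
[col 2] FX: children F:{A}, X:{C} ∪→ {A,C}; cost 1
[col 2] CFX: children C:{C}, FX:{A,C} ∩→ {C}; cost 0
[col 2] LV: children L:{G}, V:{A} ∪→ {A,G}; cost 1
[col 2] CFLVX: children CFX:{C}, LV:{A,G} ∪→ {A,C,G}; cost 1
[col 3] FX: children F:{C}, X:{G} ∪→ {C,G}; cost 1
[col 3] CFX: children C:{T}, FX:{C,G} ∪→ {C,G,T}; cost 1
[col 3] LV: children L:{A}, V:{G} ∪→ {A,G}; cost 1
[col 3] CFLVX: children CFX:{C,G,T}, LV:{A,G} ∩→ {G}; cost 0
[col 4] FX: children F:{G}, X:{G} ∩→ {G}; cost 0
[col 4] CFX: children C:{T}, FX:{G} ∪→ {G,T}; cost 1
[col 4] LV: children L:{A}, V:{T} ∪→ {A,T}; cost 1
[col 4] CFLVX: children CFX:{G,T}, LV:{A,T} ∩→ {T}; cost 0
[col 5] FX: children F:{T}, X:{C} ∪→ {C,T}; cost 1
[col 5] CFX: children C:{G}, FX:{C,T} ∪→ {C,G,T}; cost 1
[col 5] LV: children L:{A}, V:{T} ∪→ {A,T}; cost 1
[col 5] CFLVX: children CFX:{C,G,T}, LV:{A,T} ∩→ {T}; cost 0
[col 6] FX: children F:{C}, X:{C} ∩→ {C}; cost 0
[col 6] CFX: children C:{A}, FX:{C} ∪→ {A,C}; cost 1
[col 6] LV: children L:{A}, V:{C} ∪→ {A,C}; cost 1
[col 6] CFLVX: children CFX:{A,C}, LV:{A,C} ∩→ {A,C}; cost 0
[col 7] FX: children F:{A}, X:{C} ∪→ {A,C}; cost 1
[col 7] CFX: children C:{A}, FX:{A,C} ∩→ {A}; cost 0
[col 7] LV: children L:{C}, V:{C} ∩→ {C}; cost 0
[col 7] CFLVX: children CFX:{A}, LV:{C} ∪→ {A,C}; cost 1
per-site changes: [2, 2, 3, 3, 2, 3, 2, 2]; total = 19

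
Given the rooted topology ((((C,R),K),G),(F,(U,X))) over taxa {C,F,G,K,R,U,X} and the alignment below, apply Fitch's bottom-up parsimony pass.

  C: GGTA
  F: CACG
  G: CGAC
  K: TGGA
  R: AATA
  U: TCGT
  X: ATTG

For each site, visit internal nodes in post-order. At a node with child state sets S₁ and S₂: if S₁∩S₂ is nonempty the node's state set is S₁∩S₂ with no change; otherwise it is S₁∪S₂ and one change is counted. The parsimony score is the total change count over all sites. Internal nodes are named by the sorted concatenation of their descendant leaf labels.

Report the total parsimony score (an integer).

16

site 0, node CR: C={G} ∪ R={A} → {A,G} (+1)
site 0, node CKR: CR={A,G} ∪ K={T} → {A,G,T} (+1)
site 0, node CGKR: CKR={A,G,T} ∪ G={C} → {A,C,G,T} (+1)
site 0, node UX: U={T} ∪ X={A} → {A,T} (+1)
site 0, node FUX: F={C} ∪ UX={A,T} → {A,C,T} (+1)
site 0, node CFGKRUX: CGKR={A,C,G,T} ∩ FUX={A,C,T} → {A,C,T} (+0)
site 1, node CR: C={G} ∪ R={A} → {A,G} (+1)
site 1, node CKR: CR={A,G} ∩ K={G} → {G} (+0)
site 1, node CGKR: CKR={G} ∩ G={G} → {G} (+0)
site 1, node UX: U={C} ∪ X={T} → {C,T} (+1)
site 1, node FUX: F={A} ∪ UX={C,T} → {A,C,T} (+1)
site 1, node CFGKRUX: CGKR={G} ∪ FUX={A,C,T} → {A,C,G,T} (+1)
site 2, node CR: C={T} ∩ R={T} → {T} (+0)
site 2, node CKR: CR={T} ∪ K={G} → {G,T} (+1)
site 2, node CGKR: CKR={G,T} ∪ G={A} → {A,G,T} (+1)
site 2, node UX: U={G} ∪ X={T} → {G,T} (+1)
site 2, node FUX: F={C} ∪ UX={G,T} → {C,G,T} (+1)
site 2, node CFGKRUX: CGKR={A,G,T} ∩ FUX={C,G,T} → {G,T} (+0)
site 3, node CR: C={A} ∩ R={A} → {A} (+0)
site 3, node CKR: CR={A} ∩ K={A} → {A} (+0)
site 3, node CGKR: CKR={A} ∪ G={C} → {A,C} (+1)
site 3, node UX: U={T} ∪ X={G} → {G,T} (+1)
site 3, node FUX: F={G} ∩ UX={G,T} → {G} (+0)
site 3, node CFGKRUX: CGKR={A,C} ∪ FUX={G} → {A,C,G} (+1)
per-site changes: [5, 4, 4, 3]; total = 16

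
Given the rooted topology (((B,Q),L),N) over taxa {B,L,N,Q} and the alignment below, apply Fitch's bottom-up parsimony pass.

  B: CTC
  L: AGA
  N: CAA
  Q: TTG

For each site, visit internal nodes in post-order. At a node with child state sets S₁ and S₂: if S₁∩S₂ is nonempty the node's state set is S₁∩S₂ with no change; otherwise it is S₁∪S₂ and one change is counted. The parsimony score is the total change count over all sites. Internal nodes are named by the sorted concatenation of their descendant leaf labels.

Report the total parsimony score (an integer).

site 0, node BQ: B={C} ∪ Q={T} → {C,T} (+1)
site 0, node BLQ: BQ={C,T} ∪ L={A} → {A,C,T} (+1)
site 0, node BLNQ: BLQ={A,C,T} ∩ N={C} → {C} (+0)
site 1, node BQ: B={T} ∩ Q={T} → {T} (+0)
site 1, node BLQ: BQ={T} ∪ L={G} → {G,T} (+1)
site 1, node BLNQ: BLQ={G,T} ∪ N={A} → {A,G,T} (+1)
site 2, node BQ: B={C} ∪ Q={G} → {C,G} (+1)
site 2, node BLQ: BQ={C,G} ∪ L={A} → {A,C,G} (+1)
site 2, node BLNQ: BLQ={A,C,G} ∩ N={A} → {A} (+0)
per-site changes: [2, 2, 2]; total = 6

6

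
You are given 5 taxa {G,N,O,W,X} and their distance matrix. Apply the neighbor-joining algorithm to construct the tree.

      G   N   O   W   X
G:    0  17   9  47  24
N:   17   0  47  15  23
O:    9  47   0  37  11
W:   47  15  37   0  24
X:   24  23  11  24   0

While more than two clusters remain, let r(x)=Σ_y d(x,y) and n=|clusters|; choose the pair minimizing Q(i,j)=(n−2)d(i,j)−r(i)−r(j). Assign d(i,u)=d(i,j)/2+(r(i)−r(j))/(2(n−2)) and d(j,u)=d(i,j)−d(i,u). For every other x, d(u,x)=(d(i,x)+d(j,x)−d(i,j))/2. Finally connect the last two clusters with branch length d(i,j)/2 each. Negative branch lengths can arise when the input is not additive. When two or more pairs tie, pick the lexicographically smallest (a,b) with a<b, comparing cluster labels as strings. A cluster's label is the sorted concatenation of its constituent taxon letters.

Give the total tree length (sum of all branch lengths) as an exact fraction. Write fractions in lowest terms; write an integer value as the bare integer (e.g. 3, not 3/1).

51

iteration 1: select N,W (d=15, Q=-180); attach at lengths (4, 11); label the merged cluster NW
  updated: d(G,NW)=49/2, d(NW,O)=69/2, d(NW,X)=16
iteration 2: select G,O (d=9, Q=-94); attach at lengths (21/4, 15/4); label the merged cluster GO
  updated: d(GO,NW)=25, d(GO,X)=13
iteration 3: select GO,NW (d=25, Q=-54); attach at lengths (11, 14); label the merged cluster GNOW
  updated: d(GNOW,X)=2
iteration 4: select GNOW,X (d=2); attach at lengths (1, 1); label the merged cluster GNOWX
final tree: (((G:21/4,O:15/4):11,(N:4,W:11):14):1,X:1)
total length: 51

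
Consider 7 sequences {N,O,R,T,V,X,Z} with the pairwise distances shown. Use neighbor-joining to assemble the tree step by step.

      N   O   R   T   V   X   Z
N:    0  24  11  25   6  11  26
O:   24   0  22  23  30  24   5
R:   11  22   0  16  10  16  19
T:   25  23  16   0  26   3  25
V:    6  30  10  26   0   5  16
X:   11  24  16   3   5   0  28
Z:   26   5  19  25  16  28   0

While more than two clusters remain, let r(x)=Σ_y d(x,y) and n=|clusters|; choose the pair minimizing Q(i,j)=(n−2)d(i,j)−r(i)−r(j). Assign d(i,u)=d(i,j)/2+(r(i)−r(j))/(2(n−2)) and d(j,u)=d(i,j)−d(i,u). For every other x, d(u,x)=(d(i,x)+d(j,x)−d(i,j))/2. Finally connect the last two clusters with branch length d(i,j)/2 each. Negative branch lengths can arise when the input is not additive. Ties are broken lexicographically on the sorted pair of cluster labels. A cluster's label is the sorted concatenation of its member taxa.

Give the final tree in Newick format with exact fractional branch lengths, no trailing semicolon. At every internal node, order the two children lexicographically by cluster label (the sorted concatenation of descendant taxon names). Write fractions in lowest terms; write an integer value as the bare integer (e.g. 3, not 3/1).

((((N:47/12,V:25/12):53/16,R:67/16):25/16,(O:17/5,Z:8/5):207/16):129/32,(T:45/8,X:-21/8):129/32)

iteration 1: select O,Z (d=5, Q=-222); attach at lengths (17/5, 8/5); label the merged cluster OZ
  updated: d(N,OZ)=45/2, d(OZ,R)=18, d(OZ,T)=43/2, d(OZ,V)=41/2, d(OZ,X)=47/2
iteration 2: select T,X (d=3, Q=-138); attach at lengths (45/8, -21/8); label the merged cluster TX
  updated: d(N,TX)=33/2, d(OZ,TX)=21, d(R,TX)=29/2, d(TX,V)=14
iteration 3: select N,V (d=6, Q=-177/2); attach at lengths (47/12, 25/12); label the merged cluster NV
  updated: d(NV,OZ)=37/2, d(NV,R)=15/2, d(NV,TX)=49/4
iteration 4: select NV,R (d=15/2, Q=-253/4); attach at lengths (53/16, 67/16); label the merged cluster NRV
  updated: d(NRV,OZ)=29/2, d(NRV,TX)=77/8
iteration 5: select NRV,OZ (d=29/2, Q=-361/8); attach at lengths (25/16, 207/16); label the merged cluster NORVZ
  updated: d(NORVZ,TX)=129/16
iteration 6: select NORVZ,TX (d=129/16); attach at lengths (129/32, 129/32); label the merged cluster NORTVXZ
final tree: ((((N:47/12,V:25/12):53/16,R:67/16):25/16,(O:17/5,Z:8/5):207/16):129/32,(T:45/8,X:-21/8):129/32)
total length: 705/16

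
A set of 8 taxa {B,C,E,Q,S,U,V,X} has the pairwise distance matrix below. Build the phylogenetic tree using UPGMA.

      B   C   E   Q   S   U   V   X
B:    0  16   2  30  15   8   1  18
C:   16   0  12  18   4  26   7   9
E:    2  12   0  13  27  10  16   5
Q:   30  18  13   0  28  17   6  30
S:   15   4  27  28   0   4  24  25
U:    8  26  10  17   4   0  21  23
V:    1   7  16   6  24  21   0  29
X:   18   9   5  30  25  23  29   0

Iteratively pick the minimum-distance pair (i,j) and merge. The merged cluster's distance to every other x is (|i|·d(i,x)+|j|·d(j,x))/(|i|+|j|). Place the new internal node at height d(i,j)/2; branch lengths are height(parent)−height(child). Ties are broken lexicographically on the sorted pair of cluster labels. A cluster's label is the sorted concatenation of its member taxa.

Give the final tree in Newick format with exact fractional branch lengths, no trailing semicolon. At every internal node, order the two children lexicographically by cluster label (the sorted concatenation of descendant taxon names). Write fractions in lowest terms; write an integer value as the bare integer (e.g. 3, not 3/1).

(((((B:1/2,V:1/2):27/4,U:29/4):5/12,(C:2,S:2):17/3):53/60,(E:5/2,X:5/2):121/20):223/140,Q:71/7)

step 1: merge (B,V) at d=1; branch lengths B→1/2, V→1/2; new cluster BV
  updated: d(BV,C)=23/2, d(BV,E)=9, d(BV,Q)=18, d(BV,S)=39/2, d(BV,U)=29/2, d(BV,X)=47/2
step 2: merge (C,S) at d=4; branch lengths C→2, S→2; new cluster CS
  updated: d(BV,CS)=31/2, d(CS,E)=39/2, d(CS,Q)=23, d(CS,U)=15, d(CS,X)=17
step 3: merge (E,X) at d=5; branch lengths E→5/2, X→5/2; new cluster EX
  updated: d(BV,EX)=65/4, d(CS,EX)=73/4, d(EX,Q)=43/2, d(EX,U)=33/2
step 4: merge (BV,U) at d=29/2; branch lengths BV→27/4, U→29/4; new cluster BUV
  updated: d(BUV,CS)=46/3, d(BUV,EX)=49/3, d(BUV,Q)=53/3
step 5: merge (BUV,CS) at d=46/3; branch lengths BUV→5/12, CS→17/3; new cluster BCSUV
  updated: d(BCSUV,EX)=171/10, d(BCSUV,Q)=99/5
step 6: merge (BCSUV,EX) at d=171/10; branch lengths BCSUV→53/60, EX→121/20; new cluster BCESUVX
  updated: d(BCESUVX,Q)=142/7
step 7: merge (BCESUVX,Q) at d=142/7; branch lengths BCESUVX→223/140, Q→71/7; new cluster BCEQSUVX
final tree: (((((B:1/2,V:1/2):27/4,U:29/4):5/12,(C:2,S:2):17/3):53/60,(E:5/2,X:5/2):121/20):223/140,Q:71/7)
total length: 5119/105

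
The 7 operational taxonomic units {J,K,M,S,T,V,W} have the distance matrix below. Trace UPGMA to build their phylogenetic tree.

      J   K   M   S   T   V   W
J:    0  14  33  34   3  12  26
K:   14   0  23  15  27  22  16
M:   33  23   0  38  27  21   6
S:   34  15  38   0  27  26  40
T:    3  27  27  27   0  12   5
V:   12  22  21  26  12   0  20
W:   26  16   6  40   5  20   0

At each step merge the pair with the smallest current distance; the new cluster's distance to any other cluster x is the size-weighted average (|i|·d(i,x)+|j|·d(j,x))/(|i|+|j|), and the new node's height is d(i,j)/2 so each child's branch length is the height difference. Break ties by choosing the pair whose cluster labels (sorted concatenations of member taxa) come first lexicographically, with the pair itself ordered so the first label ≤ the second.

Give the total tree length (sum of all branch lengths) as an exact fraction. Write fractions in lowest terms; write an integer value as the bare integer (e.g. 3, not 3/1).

557/10

iteration 1: select J,T (d=3); attach at lengths (3/2, 3/2); label the merged cluster JT
  updated: d(JT,K)=41/2, d(JT,M)=30, d(JT,S)=61/2, d(JT,V)=12, d(JT,W)=31/2
iteration 2: select M,W (d=6); attach at lengths (3, 3); label the merged cluster MW
  updated: d(JT,MW)=91/4, d(K,MW)=39/2, d(MW,S)=39, d(MW,V)=41/2
iteration 3: select JT,V (d=12); attach at lengths (9/2, 6); label the merged cluster JTV
  updated: d(JTV,K)=21, d(JTV,MW)=22, d(JTV,S)=29
iteration 4: select K,S (d=15); attach at lengths (15/2, 15/2); label the merged cluster KS
  updated: d(JTV,KS)=25, d(KS,MW)=117/4
iteration 5: select JTV,MW (d=22); attach at lengths (5, 8); label the merged cluster JMTVW
  updated: d(JMTVW,KS)=267/10
iteration 6: select JMTVW,KS (d=267/10); attach at lengths (47/20, 117/20); label the merged cluster JKMSTVW
final tree: ((((J:3/2,T:3/2):9/2,V:6):5,(M:3,W:3):8):47/20,(K:15/2,S:15/2):117/20)
total length: 557/10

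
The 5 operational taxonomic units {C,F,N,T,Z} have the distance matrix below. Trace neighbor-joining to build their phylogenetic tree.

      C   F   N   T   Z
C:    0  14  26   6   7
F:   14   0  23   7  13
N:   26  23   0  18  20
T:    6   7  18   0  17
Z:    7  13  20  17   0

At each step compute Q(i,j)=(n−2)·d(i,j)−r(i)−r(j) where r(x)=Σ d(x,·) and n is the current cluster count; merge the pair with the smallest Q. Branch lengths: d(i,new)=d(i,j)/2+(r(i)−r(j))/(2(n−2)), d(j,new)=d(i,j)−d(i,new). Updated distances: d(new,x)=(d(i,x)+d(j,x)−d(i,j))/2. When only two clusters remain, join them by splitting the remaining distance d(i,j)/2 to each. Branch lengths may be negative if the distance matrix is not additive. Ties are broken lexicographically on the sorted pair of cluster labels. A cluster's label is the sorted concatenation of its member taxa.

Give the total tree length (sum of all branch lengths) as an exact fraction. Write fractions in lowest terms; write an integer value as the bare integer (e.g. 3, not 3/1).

step 1: merge (C,Z) at d=7, Q=-89; branch lengths C→17/6, Z→25/6; new cluster CZ
  updated: d(CZ,F)=10, d(CZ,N)=39/2, d(CZ,T)=8
step 2: merge (CZ,N) at d=39/2, Q=-59; branch lengths CZ→4, N→31/2; new cluster CNZ
  updated: d(CNZ,F)=27/4, d(CNZ,T)=13/4
step 3: merge (CNZ,F) at d=27/4, Q=-17; branch lengths CNZ→3/2, F→21/4; new cluster CFNZ
  updated: d(CFNZ,T)=7/4
step 4: merge (CFNZ,T) at d=7/4; branch lengths CFNZ→7/8, T→7/8; new cluster CFNTZ
final tree: ((((C:17/6,Z:25/6):4,N:31/2):3/2,F:21/4):7/8,T:7/8)
total length: 35

35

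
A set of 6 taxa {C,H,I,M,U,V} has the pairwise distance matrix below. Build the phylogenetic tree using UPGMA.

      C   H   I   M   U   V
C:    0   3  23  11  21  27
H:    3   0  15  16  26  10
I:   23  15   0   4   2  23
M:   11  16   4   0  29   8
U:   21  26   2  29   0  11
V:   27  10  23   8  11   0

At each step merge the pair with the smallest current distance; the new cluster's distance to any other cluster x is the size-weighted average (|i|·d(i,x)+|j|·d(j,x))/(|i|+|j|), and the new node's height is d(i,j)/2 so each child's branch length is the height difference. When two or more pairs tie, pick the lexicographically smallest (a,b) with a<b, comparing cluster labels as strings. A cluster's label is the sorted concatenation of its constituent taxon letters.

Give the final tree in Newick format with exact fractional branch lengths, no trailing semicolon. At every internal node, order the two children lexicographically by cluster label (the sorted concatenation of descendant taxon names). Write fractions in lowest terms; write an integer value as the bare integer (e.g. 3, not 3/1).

(((C:3/2,H:3/2):13/2,(M:4,V:4):4):3/2,(I:1,U:1):17/2)

1. join I+U (d=2) ⇒ IU; edges |I|=1, |U|=1
  updated: d(C,IU)=22, d(H,IU)=41/2, d(IU,M)=33/2, d(IU,V)=17
2. join C+H (d=3) ⇒ CH; edges |C|=3/2, |H|=3/2
  updated: d(CH,IU)=85/4, d(CH,M)=27/2, d(CH,V)=37/2
3. join M+V (d=8) ⇒ MV; edges |M|=4, |V|=4
  updated: d(CH,MV)=16, d(IU,MV)=67/4
4. join CH+MV (d=16) ⇒ CHMV; edges |CH|=13/2, |MV|=4
  updated: d(CHMV,IU)=19
5. join CHMV+IU (d=19) ⇒ CHIMUV; edges |CHMV|=3/2, |IU|=17/2
final tree: (((C:3/2,H:3/2):13/2,(M:4,V:4):4):3/2,(I:1,U:1):17/2)
total length: 67/2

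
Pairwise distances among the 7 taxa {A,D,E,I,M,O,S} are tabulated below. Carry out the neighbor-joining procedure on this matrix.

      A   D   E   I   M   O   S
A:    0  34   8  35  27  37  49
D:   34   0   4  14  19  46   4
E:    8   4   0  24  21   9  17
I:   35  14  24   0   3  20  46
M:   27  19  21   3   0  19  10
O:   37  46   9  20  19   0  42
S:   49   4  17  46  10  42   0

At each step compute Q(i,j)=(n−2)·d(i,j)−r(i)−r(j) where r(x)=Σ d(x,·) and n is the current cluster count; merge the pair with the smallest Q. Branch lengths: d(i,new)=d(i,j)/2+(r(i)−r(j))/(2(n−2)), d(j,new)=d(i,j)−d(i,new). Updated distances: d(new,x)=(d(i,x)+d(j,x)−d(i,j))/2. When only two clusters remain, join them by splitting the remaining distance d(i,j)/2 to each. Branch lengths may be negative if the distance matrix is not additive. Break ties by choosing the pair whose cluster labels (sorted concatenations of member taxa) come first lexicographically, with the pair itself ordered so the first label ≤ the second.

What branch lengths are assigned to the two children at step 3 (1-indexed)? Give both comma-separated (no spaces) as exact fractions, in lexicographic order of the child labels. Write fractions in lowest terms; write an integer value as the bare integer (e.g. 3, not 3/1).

83/12,145/12

1. join D+S (d=4, Q=-269) ⇒ DS; edges |D|=-27/10, |S|=67/10
  updated: d(A,DS)=79/2, d(DS,E)=17/2, d(DS,I)=28, d(DS,M)=25/2, d(DS,O)=42
2. join A+E (d=8, Q=-185) ⇒ AE; edges |A|=27/2, |E|=-11/2
  updated: d(AE,DS)=20, d(AE,I)=51/2, d(AE,M)=20, d(AE,O)=19
3. join AE+O (d=19, Q=-255/2) ⇒ AEO; edges |AE|=83/12, |O|=145/12
  updated: d(AEO,DS)=43/2, d(AEO,I)=53/4, d(AEO,M)=10
4. join AEO+DS (d=43/2, Q=-255/4) ⇒ ADEOS; edges |AEO|=103/16, |DS|=241/16
  updated: d(ADEOS,I)=79/8, d(ADEOS,M)=1/2
5. join ADEOS+I (d=79/8, Q=-107/8) ⇒ ADEIOS; edges |ADEOS|=59/16, |I|=99/16
  updated: d(ADEIOS,M)=-51/16
6. join ADEIOS+M (d=-51/16) ⇒ ADEIMOS; edges |ADEIOS|=-51/32, |M|=-51/32
final tree: (((((A:27/2,E:-11/2):83/12,O:145/12):103/16,(D:-27/10,S:67/10):241/16):59/16,I:99/16):-51/32,M:-51/32)
total length: 947/16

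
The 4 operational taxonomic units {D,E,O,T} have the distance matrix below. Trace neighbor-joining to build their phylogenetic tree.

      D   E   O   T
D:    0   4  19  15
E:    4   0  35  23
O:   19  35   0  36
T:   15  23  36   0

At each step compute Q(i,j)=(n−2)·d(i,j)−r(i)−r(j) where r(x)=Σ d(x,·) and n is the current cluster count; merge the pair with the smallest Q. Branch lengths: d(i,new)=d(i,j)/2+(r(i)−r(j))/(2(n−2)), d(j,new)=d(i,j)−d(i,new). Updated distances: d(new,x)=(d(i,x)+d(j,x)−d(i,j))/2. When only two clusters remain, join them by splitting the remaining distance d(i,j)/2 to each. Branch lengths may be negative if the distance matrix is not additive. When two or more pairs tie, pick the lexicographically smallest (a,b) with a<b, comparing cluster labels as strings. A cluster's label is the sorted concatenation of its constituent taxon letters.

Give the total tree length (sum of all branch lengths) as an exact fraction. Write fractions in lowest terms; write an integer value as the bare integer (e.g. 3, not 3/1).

43

1. join D+E (d=4, Q=-92) ⇒ DE; edges |D|=-4, |E|=8
  updated: d(DE,O)=25, d(DE,T)=17
2. join DE+O (d=25, Q=-78) ⇒ DEO; edges |DE|=3, |O|=22
  updated: d(DEO,T)=14
3. join DEO+T (d=14) ⇒ DEOT; edges |DEO|=7, |T|=7
final tree: (((D:-4,E:8):3,O:22):7,T:7)
total length: 43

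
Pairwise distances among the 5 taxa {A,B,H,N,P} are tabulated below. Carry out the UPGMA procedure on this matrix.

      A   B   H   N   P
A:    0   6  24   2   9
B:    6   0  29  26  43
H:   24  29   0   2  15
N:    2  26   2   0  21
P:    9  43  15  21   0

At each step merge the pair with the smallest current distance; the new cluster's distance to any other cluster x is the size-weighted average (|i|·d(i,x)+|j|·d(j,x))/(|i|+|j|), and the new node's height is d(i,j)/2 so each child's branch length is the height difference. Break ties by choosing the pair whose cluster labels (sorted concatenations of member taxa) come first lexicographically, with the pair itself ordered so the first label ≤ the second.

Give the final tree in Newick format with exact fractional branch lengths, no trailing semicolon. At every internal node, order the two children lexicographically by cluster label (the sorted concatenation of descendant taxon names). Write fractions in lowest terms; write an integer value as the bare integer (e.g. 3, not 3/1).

((((A:1,N:1):11/2,H:13/2):1,P:15/2):11/2,B:13)

step 1: merge (A,N) at d=2; branch lengths A→1, N→1; new cluster AN
  updated: d(AN,B)=16, d(AN,H)=13, d(AN,P)=15
step 2: merge (AN,H) at d=13; branch lengths AN→11/2, H→13/2; new cluster AHN
  updated: d(AHN,B)=61/3, d(AHN,P)=15
step 3: merge (AHN,P) at d=15; branch lengths AHN→1, P→15/2; new cluster AHNP
  updated: d(AHNP,B)=26
step 4: merge (AHNP,B) at d=26; branch lengths AHNP→11/2, B→13; new cluster ABHNP
final tree: ((((A:1,N:1):11/2,H:13/2):1,P:15/2):11/2,B:13)
total length: 41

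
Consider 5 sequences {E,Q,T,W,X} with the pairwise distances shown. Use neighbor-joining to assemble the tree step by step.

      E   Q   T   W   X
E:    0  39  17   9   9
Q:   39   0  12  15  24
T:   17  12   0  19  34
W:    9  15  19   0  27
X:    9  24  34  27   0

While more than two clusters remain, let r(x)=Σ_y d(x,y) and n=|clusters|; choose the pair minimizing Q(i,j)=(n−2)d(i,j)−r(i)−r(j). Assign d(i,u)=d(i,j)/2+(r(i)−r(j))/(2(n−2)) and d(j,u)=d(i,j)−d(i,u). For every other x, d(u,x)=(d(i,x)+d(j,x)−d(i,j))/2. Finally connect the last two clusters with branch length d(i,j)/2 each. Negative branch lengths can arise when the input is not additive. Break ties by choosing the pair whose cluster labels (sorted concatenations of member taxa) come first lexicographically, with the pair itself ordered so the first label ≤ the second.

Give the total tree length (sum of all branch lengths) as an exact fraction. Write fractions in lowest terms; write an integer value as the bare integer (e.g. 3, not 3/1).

1. join E+X (d=9, Q=-141) ⇒ EX; edges |E|=7/6, |X|=47/6
  updated: d(EX,Q)=27, d(EX,T)=21, d(EX,W)=27/2
2. join EX+W (d=27/2, Q=-82) ⇒ EWX; edges |EX|=41/4, |W|=13/4
  updated: d(EWX,Q)=57/4, d(EWX,T)=53/4
3. join EWX+Q (d=57/4, Q=-79/2) ⇒ EQWX; edges |EWX|=31/4, |Q|=13/2
  updated: d(EQWX,T)=11/2
4. join EQWX+T (d=11/2) ⇒ EQTWX; edges |EQWX|=11/4, |T|=11/4
final tree: ((((E:7/6,X:47/6):41/4,W:13/4):31/4,Q:13/2):11/4,T:11/4)
total length: 169/4

169/4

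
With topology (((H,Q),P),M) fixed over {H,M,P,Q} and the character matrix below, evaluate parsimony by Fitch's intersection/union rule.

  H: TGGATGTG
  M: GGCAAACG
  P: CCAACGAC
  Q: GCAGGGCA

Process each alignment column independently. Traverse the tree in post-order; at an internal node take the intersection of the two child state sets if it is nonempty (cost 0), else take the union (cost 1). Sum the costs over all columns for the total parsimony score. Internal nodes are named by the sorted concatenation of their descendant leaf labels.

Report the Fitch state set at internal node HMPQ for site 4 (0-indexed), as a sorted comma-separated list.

HQ@0: {T} ∪ {G} = {G,T} (union, +1)
HPQ@0: {G,T} ∪ {C} = {C,G,T} (union, +1)
HMPQ@0: {C,G,T} ∩ {G} = {G} (intersection, +0)
HQ@1: {G} ∪ {C} = {C,G} (union, +1)
HPQ@1: {C,G} ∩ {C} = {C} (intersection, +0)
HMPQ@1: {C} ∪ {G} = {C,G} (union, +1)
HQ@2: {G} ∪ {A} = {A,G} (union, +1)
HPQ@2: {A,G} ∩ {A} = {A} (intersection, +0)
HMPQ@2: {A} ∪ {C} = {A,C} (union, +1)
HQ@3: {A} ∪ {G} = {A,G} (union, +1)
HPQ@3: {A,G} ∩ {A} = {A} (intersection, +0)
HMPQ@3: {A} ∩ {A} = {A} (intersection, +0)
HQ@4: {T} ∪ {G} = {G,T} (union, +1)
HPQ@4: {G,T} ∪ {C} = {C,G,T} (union, +1)
HMPQ@4: {C,G,T} ∪ {A} = {A,C,G,T} (union, +1)
HQ@5: {G} ∩ {G} = {G} (intersection, +0)
HPQ@5: {G} ∩ {G} = {G} (intersection, +0)
HMPQ@5: {G} ∪ {A} = {A,G} (union, +1)
HQ@6: {T} ∪ {C} = {C,T} (union, +1)
HPQ@6: {C,T} ∪ {A} = {A,C,T} (union, +1)
HMPQ@6: {A,C,T} ∩ {C} = {C} (intersection, +0)
HQ@7: {G} ∪ {A} = {A,G} (union, +1)
HPQ@7: {A,G} ∪ {C} = {A,C,G} (union, +1)
HMPQ@7: {A,C,G} ∩ {G} = {G} (intersection, +0)
per-site changes: [2, 2, 2, 1, 3, 1, 2, 2]; total = 15

A,C,G,T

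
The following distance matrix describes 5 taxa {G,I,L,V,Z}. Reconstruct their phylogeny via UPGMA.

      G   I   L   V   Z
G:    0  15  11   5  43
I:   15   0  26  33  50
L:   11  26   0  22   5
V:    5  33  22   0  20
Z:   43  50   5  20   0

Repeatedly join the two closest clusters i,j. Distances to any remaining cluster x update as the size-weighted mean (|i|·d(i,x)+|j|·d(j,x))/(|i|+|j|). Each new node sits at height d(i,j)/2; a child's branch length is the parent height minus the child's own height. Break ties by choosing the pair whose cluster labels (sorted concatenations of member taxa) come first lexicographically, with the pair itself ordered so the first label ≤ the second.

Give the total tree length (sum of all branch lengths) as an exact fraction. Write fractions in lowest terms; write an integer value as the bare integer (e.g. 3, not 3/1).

137/3

iteration 1: select G,V (d=5); attach at lengths (5/2, 5/2); label the merged cluster GV
  updated: d(GV,I)=24, d(GV,L)=33/2, d(GV,Z)=63/2
iteration 2: select L,Z (d=5); attach at lengths (5/2, 5/2); label the merged cluster LZ
  updated: d(GV,LZ)=24, d(I,LZ)=38
iteration 3: select GV,I (d=24); attach at lengths (19/2, 12); label the merged cluster GIV
  updated: d(GIV,LZ)=86/3
iteration 4: select GIV,LZ (d=86/3); attach at lengths (7/3, 71/6); label the merged cluster GILVZ
final tree: (((G:5/2,V:5/2):19/2,I:12):7/3,(L:5/2,Z:5/2):71/6)
total length: 137/3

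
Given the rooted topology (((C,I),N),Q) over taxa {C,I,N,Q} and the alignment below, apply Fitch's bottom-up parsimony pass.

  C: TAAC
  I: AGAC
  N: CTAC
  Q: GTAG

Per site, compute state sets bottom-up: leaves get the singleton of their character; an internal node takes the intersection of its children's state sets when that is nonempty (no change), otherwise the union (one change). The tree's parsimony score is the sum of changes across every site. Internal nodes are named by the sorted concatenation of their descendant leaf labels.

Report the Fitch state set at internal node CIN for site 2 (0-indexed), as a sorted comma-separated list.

A

CI@0: {T} ∪ {A} = {A,T} (union, +1)
CIN@0: {A,T} ∪ {C} = {A,C,T} (union, +1)
CINQ@0: {A,C,T} ∪ {G} = {A,C,G,T} (union, +1)
CI@1: {A} ∪ {G} = {A,G} (union, +1)
CIN@1: {A,G} ∪ {T} = {A,G,T} (union, +1)
CINQ@1: {A,G,T} ∩ {T} = {T} (intersection, +0)
CI@2: {A} ∩ {A} = {A} (intersection, +0)
CIN@2: {A} ∩ {A} = {A} (intersection, +0)
CINQ@2: {A} ∩ {A} = {A} (intersection, +0)
CI@3: {C} ∩ {C} = {C} (intersection, +0)
CIN@3: {C} ∩ {C} = {C} (intersection, +0)
CINQ@3: {C} ∪ {G} = {C,G} (union, +1)
per-site changes: [3, 2, 0, 1]; total = 6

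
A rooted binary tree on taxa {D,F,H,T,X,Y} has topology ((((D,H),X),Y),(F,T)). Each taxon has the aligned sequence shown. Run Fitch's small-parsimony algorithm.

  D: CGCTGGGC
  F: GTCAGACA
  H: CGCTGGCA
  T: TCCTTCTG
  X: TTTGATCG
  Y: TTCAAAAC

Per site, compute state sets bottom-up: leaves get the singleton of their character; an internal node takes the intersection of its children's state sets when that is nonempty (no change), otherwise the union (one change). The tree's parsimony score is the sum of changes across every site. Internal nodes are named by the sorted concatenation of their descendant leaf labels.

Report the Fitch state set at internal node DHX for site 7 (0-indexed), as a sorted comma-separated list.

A,C,G

DH@0: {C} ∩ {C} = {C} (intersection, +0)
DHX@0: {C} ∪ {T} = {C,T} (union, +1)
DHXY@0: {C,T} ∩ {T} = {T} (intersection, +0)
FT@0: {G} ∪ {T} = {G,T} (union, +1)
DFHTXY@0: {T} ∩ {G,T} = {T} (intersection, +0)
DH@1: {G} ∩ {G} = {G} (intersection, +0)
DHX@1: {G} ∪ {T} = {G,T} (union, +1)
DHXY@1: {G,T} ∩ {T} = {T} (intersection, +0)
FT@1: {T} ∪ {C} = {C,T} (union, +1)
DFHTXY@1: {T} ∩ {C,T} = {T} (intersection, +0)
DH@2: {C} ∩ {C} = {C} (intersection, +0)
DHX@2: {C} ∪ {T} = {C,T} (union, +1)
DHXY@2: {C,T} ∩ {C} = {C} (intersection, +0)
FT@2: {C} ∩ {C} = {C} (intersection, +0)
DFHTXY@2: {C} ∩ {C} = {C} (intersection, +0)
DH@3: {T} ∩ {T} = {T} (intersection, +0)
DHX@3: {T} ∪ {G} = {G,T} (union, +1)
DHXY@3: {G,T} ∪ {A} = {A,G,T} (union, +1)
FT@3: {A} ∪ {T} = {A,T} (union, +1)
DFHTXY@3: {A,G,T} ∩ {A,T} = {A,T} (intersection, +0)
DH@4: {G} ∩ {G} = {G} (intersection, +0)
DHX@4: {G} ∪ {A} = {A,G} (union, +1)
DHXY@4: {A,G} ∩ {A} = {A} (intersection, +0)
FT@4: {G} ∪ {T} = {G,T} (union, +1)
DFHTXY@4: {A} ∪ {G,T} = {A,G,T} (union, +1)
DH@5: {G} ∩ {G} = {G} (intersection, +0)
DHX@5: {G} ∪ {T} = {G,T} (union, +1)
DHXY@5: {G,T} ∪ {A} = {A,G,T} (union, +1)
FT@5: {A} ∪ {C} = {A,C} (union, +1)
DFHTXY@5: {A,G,T} ∩ {A,C} = {A} (intersection, +0)
DH@6: {G} ∪ {C} = {C,G} (union, +1)
DHX@6: {C,G} ∩ {C} = {C} (intersection, +0)
DHXY@6: {C} ∪ {A} = {A,C} (union, +1)
FT@6: {C} ∪ {T} = {C,T} (union, +1)
DFHTXY@6: {A,C} ∩ {C,T} = {C} (intersection, +0)
DH@7: {C} ∪ {A} = {A,C} (union, +1)
DHX@7: {A,C} ∪ {G} = {A,C,G} (union, +1)
DHXY@7: {A,C,G} ∩ {C} = {C} (intersection, +0)
FT@7: {A} ∪ {G} = {A,G} (union, +1)
DFHTXY@7: {C} ∪ {A,G} = {A,C,G} (union, +1)
per-site changes: [2, 2, 1, 3, 3, 3, 3, 4]; total = 21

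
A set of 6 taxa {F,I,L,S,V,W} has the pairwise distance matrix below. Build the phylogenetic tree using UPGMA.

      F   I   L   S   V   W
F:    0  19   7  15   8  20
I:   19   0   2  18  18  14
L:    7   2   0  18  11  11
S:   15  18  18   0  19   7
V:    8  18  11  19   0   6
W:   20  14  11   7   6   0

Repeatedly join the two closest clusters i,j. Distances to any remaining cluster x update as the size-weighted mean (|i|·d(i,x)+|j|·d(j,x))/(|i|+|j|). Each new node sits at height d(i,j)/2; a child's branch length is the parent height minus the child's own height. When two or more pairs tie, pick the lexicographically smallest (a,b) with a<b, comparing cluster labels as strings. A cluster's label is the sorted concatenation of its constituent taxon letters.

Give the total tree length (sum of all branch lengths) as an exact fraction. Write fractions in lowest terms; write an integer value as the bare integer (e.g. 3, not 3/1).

iteration 1: select I,L (d=2); attach at lengths (1, 1); label the merged cluster IL
  updated: d(F,IL)=13, d(IL,S)=18, d(IL,V)=29/2, d(IL,W)=25/2
iteration 2: select V,W (d=6); attach at lengths (3, 3); label the merged cluster VW
  updated: d(F,VW)=14, d(IL,VW)=27/2, d(S,VW)=13
iteration 3: select F,IL (d=13); attach at lengths (13/2, 11/2); label the merged cluster FIL
  updated: d(FIL,S)=17, d(FIL,VW)=41/3
iteration 4: select S,VW (d=13); attach at lengths (13/2, 7/2); label the merged cluster SVW
  updated: d(FIL,SVW)=133/9
iteration 5: select FIL,SVW (d=133/9); attach at lengths (8/9, 8/9); label the merged cluster FILSVW
final tree: ((F:13/2,(I:1,L:1):11/2):8/9,(S:13/2,(V:3,W:3):7/2):8/9)
total length: 286/9

286/9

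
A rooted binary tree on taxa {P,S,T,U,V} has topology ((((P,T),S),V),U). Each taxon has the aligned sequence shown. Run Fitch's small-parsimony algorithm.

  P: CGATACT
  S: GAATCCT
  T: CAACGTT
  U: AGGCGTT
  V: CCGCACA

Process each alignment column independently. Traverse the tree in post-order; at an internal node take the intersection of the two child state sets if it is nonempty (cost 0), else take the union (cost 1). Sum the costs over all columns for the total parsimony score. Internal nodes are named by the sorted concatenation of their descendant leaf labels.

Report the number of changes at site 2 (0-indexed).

1

site 0, node PT: P={C} ∩ T={C} → {C} (+0)
site 0, node PST: PT={C} ∪ S={G} → {C,G} (+1)
site 0, node PSTV: PST={C,G} ∩ V={C} → {C} (+0)
site 0, node PSTUV: PSTV={C} ∪ U={A} → {A,C} (+1)
site 1, node PT: P={G} ∪ T={A} → {A,G} (+1)
site 1, node PST: PT={A,G} ∩ S={A} → {A} (+0)
site 1, node PSTV: PST={A} ∪ V={C} → {A,C} (+1)
site 1, node PSTUV: PSTV={A,C} ∪ U={G} → {A,C,G} (+1)
site 2, node PT: P={A} ∩ T={A} → {A} (+0)
site 2, node PST: PT={A} ∩ S={A} → {A} (+0)
site 2, node PSTV: PST={A} ∪ V={G} → {A,G} (+1)
site 2, node PSTUV: PSTV={A,G} ∩ U={G} → {G} (+0)
site 3, node PT: P={T} ∪ T={C} → {C,T} (+1)
site 3, node PST: PT={C,T} ∩ S={T} → {T} (+0)
site 3, node PSTV: PST={T} ∪ V={C} → {C,T} (+1)
site 3, node PSTUV: PSTV={C,T} ∩ U={C} → {C} (+0)
site 4, node PT: P={A} ∪ T={G} → {A,G} (+1)
site 4, node PST: PT={A,G} ∪ S={C} → {A,C,G} (+1)
site 4, node PSTV: PST={A,C,G} ∩ V={A} → {A} (+0)
site 4, node PSTUV: PSTV={A} ∪ U={G} → {A,G} (+1)
site 5, node PT: P={C} ∪ T={T} → {C,T} (+1)
site 5, node PST: PT={C,T} ∩ S={C} → {C} (+0)
site 5, node PSTV: PST={C} ∩ V={C} → {C} (+0)
site 5, node PSTUV: PSTV={C} ∪ U={T} → {C,T} (+1)
site 6, node PT: P={T} ∩ T={T} → {T} (+0)
site 6, node PST: PT={T} ∩ S={T} → {T} (+0)
site 6, node PSTV: PST={T} ∪ V={A} → {A,T} (+1)
site 6, node PSTUV: PSTV={A,T} ∩ U={T} → {T} (+0)
per-site changes: [2, 3, 1, 2, 3, 2, 1]; total = 14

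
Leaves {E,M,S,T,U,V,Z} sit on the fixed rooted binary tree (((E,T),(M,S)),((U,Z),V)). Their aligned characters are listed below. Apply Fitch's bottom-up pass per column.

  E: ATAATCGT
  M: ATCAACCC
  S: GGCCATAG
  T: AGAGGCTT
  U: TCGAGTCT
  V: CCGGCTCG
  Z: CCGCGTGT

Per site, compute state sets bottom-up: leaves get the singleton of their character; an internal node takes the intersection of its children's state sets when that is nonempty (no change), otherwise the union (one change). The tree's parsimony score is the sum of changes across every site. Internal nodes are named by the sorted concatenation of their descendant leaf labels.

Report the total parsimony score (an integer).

24

ET@0: {A} ∩ {A} = {A} (intersection, +0)
MS@0: {A} ∪ {G} = {A,G} (union, +1)
EMST@0: {A} ∩ {A,G} = {A} (intersection, +0)
UZ@0: {T} ∪ {C} = {C,T} (union, +1)
UVZ@0: {C,T} ∩ {C} = {C} (intersection, +0)
EMSTUVZ@0: {A} ∪ {C} = {A,C} (union, +1)
ET@1: {T} ∪ {G} = {G,T} (union, +1)
MS@1: {T} ∪ {G} = {G,T} (union, +1)
EMST@1: {G,T} ∩ {G,T} = {G,T} (intersection, +0)
UZ@1: {C} ∩ {C} = {C} (intersection, +0)
UVZ@1: {C} ∩ {C} = {C} (intersection, +0)
EMSTUVZ@1: {G,T} ∪ {C} = {C,G,T} (union, +1)
ET@2: {A} ∩ {A} = {A} (intersection, +0)
MS@2: {C} ∩ {C} = {C} (intersection, +0)
EMST@2: {A} ∪ {C} = {A,C} (union, +1)
UZ@2: {G} ∩ {G} = {G} (intersection, +0)
UVZ@2: {G} ∩ {G} = {G} (intersection, +0)
EMSTUVZ@2: {A,C} ∪ {G} = {A,C,G} (union, +1)
ET@3: {A} ∪ {G} = {A,G} (union, +1)
MS@3: {A} ∪ {C} = {A,C} (union, +1)
EMST@3: {A,G} ∩ {A,C} = {A} (intersection, +0)
UZ@3: {A} ∪ {C} = {A,C} (union, +1)
UVZ@3: {A,C} ∪ {G} = {A,C,G} (union, +1)
EMSTUVZ@3: {A} ∩ {A,C,G} = {A} (intersection, +0)
ET@4: {T} ∪ {G} = {G,T} (union, +1)
MS@4: {A} ∩ {A} = {A} (intersection, +0)
EMST@4: {G,T} ∪ {A} = {A,G,T} (union, +1)
UZ@4: {G} ∩ {G} = {G} (intersection, +0)
UVZ@4: {G} ∪ {C} = {C,G} (union, +1)
EMSTUVZ@4: {A,G,T} ∩ {C,G} = {G} (intersection, +0)
ET@5: {C} ∩ {C} = {C} (intersection, +0)
MS@5: {C} ∪ {T} = {C,T} (union, +1)
EMST@5: {C} ∩ {C,T} = {C} (intersection, +0)
UZ@5: {T} ∩ {T} = {T} (intersection, +0)
UVZ@5: {T} ∩ {T} = {T} (intersection, +0)
EMSTUVZ@5: {C} ∪ {T} = {C,T} (union, +1)
ET@6: {G} ∪ {T} = {G,T} (union, +1)
MS@6: {C} ∪ {A} = {A,C} (union, +1)
EMST@6: {G,T} ∪ {A,C} = {A,C,G,T} (union, +1)
UZ@6: {C} ∪ {G} = {C,G} (union, +1)
UVZ@6: {C,G} ∩ {C} = {C} (intersection, +0)
EMSTUVZ@6: {A,C,G,T} ∩ {C} = {C} (intersection, +0)
ET@7: {T} ∩ {T} = {T} (intersection, +0)
MS@7: {C} ∪ {G} = {C,G} (union, +1)
EMST@7: {T} ∪ {C,G} = {C,G,T} (union, +1)
UZ@7: {T} ∩ {T} = {T} (intersection, +0)
UVZ@7: {T} ∪ {G} = {G,T} (union, +1)
EMSTUVZ@7: {C,G,T} ∩ {G,T} = {G,T} (intersection, +0)
per-site changes: [3, 3, 2, 4, 3, 2, 4, 3]; total = 24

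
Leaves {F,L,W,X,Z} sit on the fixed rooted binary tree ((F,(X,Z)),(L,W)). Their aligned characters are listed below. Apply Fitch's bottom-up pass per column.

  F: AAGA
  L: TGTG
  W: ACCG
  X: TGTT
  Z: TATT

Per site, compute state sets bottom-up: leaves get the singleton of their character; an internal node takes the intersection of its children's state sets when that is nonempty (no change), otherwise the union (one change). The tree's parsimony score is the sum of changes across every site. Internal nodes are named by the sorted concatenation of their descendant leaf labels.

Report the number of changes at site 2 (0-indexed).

2

site 0, node XZ: X={T} ∩ Z={T} → {T} (+0)
site 0, node FXZ: F={A} ∪ XZ={T} → {A,T} (+1)
site 0, node LW: L={T} ∪ W={A} → {A,T} (+1)
site 0, node FLWXZ: FXZ={A,T} ∩ LW={A,T} → {A,T} (+0)
site 1, node XZ: X={G} ∪ Z={A} → {A,G} (+1)
site 1, node FXZ: F={A} ∩ XZ={A,G} → {A} (+0)
site 1, node LW: L={G} ∪ W={C} → {C,G} (+1)
site 1, node FLWXZ: FXZ={A} ∪ LW={C,G} → {A,C,G} (+1)
site 2, node XZ: X={T} ∩ Z={T} → {T} (+0)
site 2, node FXZ: F={G} ∪ XZ={T} → {G,T} (+1)
site 2, node LW: L={T} ∪ W={C} → {C,T} (+1)
site 2, node FLWXZ: FXZ={G,T} ∩ LW={C,T} → {T} (+0)
site 3, node XZ: X={T} ∩ Z={T} → {T} (+0)
site 3, node FXZ: F={A} ∪ XZ={T} → {A,T} (+1)
site 3, node LW: L={G} ∩ W={G} → {G} (+0)
site 3, node FLWXZ: FXZ={A,T} ∪ LW={G} → {A,G,T} (+1)
per-site changes: [2, 3, 2, 2]; total = 9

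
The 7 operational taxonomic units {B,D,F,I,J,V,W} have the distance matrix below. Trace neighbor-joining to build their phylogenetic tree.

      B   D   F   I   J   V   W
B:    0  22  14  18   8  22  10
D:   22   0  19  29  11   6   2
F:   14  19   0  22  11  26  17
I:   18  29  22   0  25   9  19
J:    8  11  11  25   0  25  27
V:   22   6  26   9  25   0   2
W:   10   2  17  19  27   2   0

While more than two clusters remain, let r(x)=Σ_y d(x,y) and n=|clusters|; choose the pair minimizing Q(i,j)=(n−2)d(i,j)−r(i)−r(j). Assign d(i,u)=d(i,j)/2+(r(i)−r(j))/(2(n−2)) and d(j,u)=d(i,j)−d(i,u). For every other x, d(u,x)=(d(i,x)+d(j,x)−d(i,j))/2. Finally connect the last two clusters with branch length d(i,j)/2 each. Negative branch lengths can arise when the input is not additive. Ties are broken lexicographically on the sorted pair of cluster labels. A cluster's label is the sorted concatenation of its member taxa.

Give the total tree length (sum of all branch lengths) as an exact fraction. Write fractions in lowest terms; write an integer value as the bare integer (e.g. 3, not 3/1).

iteration 1: select I,V (d=9, Q=-167); attach at lengths (77/10, 13/10); label the merged cluster IV
  updated: d(B,IV)=31/2, d(D,IV)=13, d(F,IV)=39/2, d(IV,J)=41/2, d(IV,W)=6
iteration 2: select D,W (d=2, Q=-121); attach at lengths (13/8, 3/8); label the merged cluster DW
  updated: d(B,DW)=15, d(DW,F)=17, d(DW,IV)=17/2, d(DW,J)=18
iteration 3: select DW,IV (d=17/2, Q=-97); attach at lengths (10/3, 31/6); label the merged cluster DIVW
  updated: d(B,DIVW)=11, d(DIVW,F)=14, d(DIVW,J)=15
iteration 4: select B,DIVW (d=11, Q=-51); attach at lengths (15/4, 29/4); label the merged cluster BDIVW
  updated: d(BDIVW,F)=17/2, d(BDIVW,J)=6
iteration 5: select BDIVW,F (d=17/2, Q=-51/2); attach at lengths (7/4, 27/4); label the merged cluster BDFIVW
  updated: d(BDFIVW,J)=17/4
iteration 6: select BDFIVW,J (d=17/4); attach at lengths (17/8, 17/8); label the merged cluster BDFIJVW
final tree: (((B:15/4,((D:13/8,W:3/8):10/3,(I:77/10,V:13/10):31/6):29/4):7/4,F:27/4):17/8,J:17/8)
total length: 173/4

173/4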